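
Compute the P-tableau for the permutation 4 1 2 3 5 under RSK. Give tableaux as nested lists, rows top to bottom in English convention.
P = [[1, 2, 3, 5], [4]]

Insert 4: appended to row 1. P = [[4]].
Insert 1: 1 bumps 4 from row 1; 4 starts row 2. P = [[1], [4]].
Insert 2: appended to row 1. P = [[1, 2], [4]].
Insert 3: appended to row 1. P = [[1, 2, 3], [4]].
Insert 5: appended to row 1. P = [[1, 2, 3, 5], [4]].

So P = [[1, 2, 3, 5], [4]].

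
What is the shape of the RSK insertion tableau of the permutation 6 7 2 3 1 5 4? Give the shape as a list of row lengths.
[3, 2, 2]

Row-insert each entry into an empty tableau.

After inserting 6: P = [[6]].
After inserting 7: P = [[6, 7]].
After inserting 2: P = [[2, 7], [6]].
After inserting 3: P = [[2, 3], [6, 7]].
After inserting 1: P = [[1, 3], [2, 7], [6]].
After inserting 5: P = [[1, 3, 5], [2, 7], [6]].
After inserting 4: P = [[1, 3, 4], [2, 5], [6, 7]].

The final insertion tableau P = [[1, 3, 4], [2, 5], [6, 7]] has shape [3, 2, 2].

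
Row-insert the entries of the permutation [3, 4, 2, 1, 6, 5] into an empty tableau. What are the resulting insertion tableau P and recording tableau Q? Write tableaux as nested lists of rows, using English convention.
Insert each entry of the permutation into P by Schensted row insertion, recording in Q the position of each new cell.

Insert 3: appended to row 1. P = [[3]], Q = [[1]].
Insert 4: appended to row 1. P = [[3, 4]], Q = [[1, 2]].
Insert 2: 2 bumps 3 from row 1; 3 starts row 2. P = [[2, 4], [3]], Q = [[1, 2], [3]].
Insert 1: 1 bumps 2 from row 1; 2 bumps 3 from row 2; 3 starts row 3. P = [[1, 4], [2], [3]], Q = [[1, 2], [3], [4]].
Insert 6: appended to row 1. P = [[1, 4, 6], [2], [3]], Q = [[1, 2, 5], [3], [4]].
Insert 5: 5 bumps 6 from row 1; 6 appends to row 2. P = [[1, 4, 5], [2, 6], [3]], Q = [[1, 2, 5], [3, 6], [4]].

So P = [[1, 4, 5], [2, 6], [3]], Q = [[1, 2, 5], [3, 6], [4]].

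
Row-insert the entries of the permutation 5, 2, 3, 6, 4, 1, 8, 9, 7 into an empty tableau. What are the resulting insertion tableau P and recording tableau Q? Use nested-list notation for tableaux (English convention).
Insert each entry of the permutation into P by Schensted row insertion, recording in Q the position of each new cell.

Insert 5: appended to row 1. P = [[5]], Q = [[1]].
Insert 2: 2 bumps 5 from row 1; 5 starts row 2. P = [[2], [5]], Q = [[1], [2]].
Insert 3: appended to row 1. P = [[2, 3], [5]], Q = [[1, 3], [2]].
Insert 6: appended to row 1. P = [[2, 3, 6], [5]], Q = [[1, 3, 4], [2]].
Insert 4: 4 bumps 6 from row 1; 6 appends to row 2. P = [[2, 3, 4], [5, 6]], Q = [[1, 3, 4], [2, 5]].
Insert 1: 1 bumps 2 from row 1; 2 bumps 5 from row 2; 5 starts row 3. P = [[1, 3, 4], [2, 6], [5]], Q = [[1, 3, 4], [2, 5], [6]].
Insert 8: appended to row 1. P = [[1, 3, 4, 8], [2, 6], [5]], Q = [[1, 3, 4, 7], [2, 5], [6]].
Insert 9: appended to row 1. P = [[1, 3, 4, 8, 9], [2, 6], [5]], Q = [[1, 3, 4, 7, 8], [2, 5], [6]].
Insert 7: 7 bumps 8 from row 1; 8 appends to row 2. P = [[1, 3, 4, 7, 9], [2, 6, 8], [5]], Q = [[1, 3, 4, 7, 8], [2, 5, 9], [6]].

So P = [[1, 3, 4, 7, 9], [2, 6, 8], [5]], Q = [[1, 3, 4, 7, 8], [2, 5, 9], [6]].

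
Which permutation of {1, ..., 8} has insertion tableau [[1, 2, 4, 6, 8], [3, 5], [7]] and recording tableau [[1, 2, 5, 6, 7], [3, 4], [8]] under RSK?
Reverse the RSK construction: for i from n down to 1, find the cell of Q containing i, remove the entry at that cell from P, and reverse-bump it up through P; the value ejected from row 1 is w(i).

Step i=8: Q has 8 at row 3, column 1; remove 7 from row 3 of P and reverse-bump: 7 enters row 2 and ejects 5; 5 enters row 1 and ejects 4. So w(8) = 4. P is now [[1, 2, 5, 6, 8], [3, 7]].
Step i=7: Q has 7 at row 1, column 5; remove that cell from P, ejecting 8. So w(7) = 8. P is now [[1, 2, 5, 6], [3, 7]].
Step i=6: Q has 6 at row 1, column 4; remove that cell from P, ejecting 6. So w(6) = 6. P is now [[1, 2, 5], [3, 7]].
Step i=5: Q has 5 at row 1, column 3; remove that cell from P, ejecting 5. So w(5) = 5. P is now [[1, 2], [3, 7]].
Step i=4: Q has 4 at row 2, column 2; remove 7 from row 2 of P and reverse-bump: 7 enters row 1 and ejects 2. So w(4) = 2. P is now [[1, 7], [3]].
Step i=3: Q has 3 at row 2, column 1; remove 3 from row 2 of P and reverse-bump: 3 enters row 1 and ejects 1. So w(3) = 1. P is now [[3, 7]].
Step i=2: Q has 2 at row 1, column 2; remove that cell from P, ejecting 7. So w(2) = 7. P is now [[3]].
Step i=1: Q has 1 at row 1, column 1; remove that cell from P, ejecting 3. So w(1) = 3. P is now [].

So w = 3 7 1 2 5 6 8 4.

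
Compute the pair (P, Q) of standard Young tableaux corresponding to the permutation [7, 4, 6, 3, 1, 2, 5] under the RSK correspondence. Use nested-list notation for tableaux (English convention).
P = [[1, 2, 5], [3, 6], [4], [7]], Q = [[1, 3, 7], [2, 6], [4], [5]]

Insert each entry of the permutation into P by Schensted row insertion, recording in Q the position of each new cell.

After inserting 7: P = [[7]].
After inserting 4: P = [[4], [7]].
After inserting 6: P = [[4, 6], [7]].
After inserting 3: P = [[3, 6], [4], [7]].
After inserting 1: P = [[1, 6], [3], [4], [7]].
After inserting 2: P = [[1, 2], [3, 6], [4], [7]].
After inserting 5: P = [[1, 2, 5], [3, 6], [4], [7]].

So P = [[1, 2, 5], [3, 6], [4], [7]], Q = [[1, 3, 7], [2, 6], [4], [5]].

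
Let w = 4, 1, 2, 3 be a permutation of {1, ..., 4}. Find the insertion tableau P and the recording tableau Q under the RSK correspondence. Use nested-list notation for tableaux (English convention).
P = [[1, 2, 3], [4]], Q = [[1, 3, 4], [2]]

Insert each entry of the permutation into P by Schensted row insertion, recording in Q the position of each new cell.

Insert 4: appended to row 1. P = [[4]].
Insert 1: 1 bumps 4 from row 1; 4 starts row 2. P = [[1], [4]].
Insert 2: appended to row 1. P = [[1, 2], [4]].
Insert 3: appended to row 1. P = [[1, 2, 3], [4]].

So P = [[1, 2, 3], [4]], Q = [[1, 3, 4], [2]].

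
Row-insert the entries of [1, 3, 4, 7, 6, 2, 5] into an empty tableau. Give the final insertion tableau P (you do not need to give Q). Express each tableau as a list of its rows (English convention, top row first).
P = [[1, 2, 4, 5], [3, 6], [7]]

Insert 1: appended to row 1. P = [[1]].
Insert 3: appended to row 1. P = [[1, 3]].
Insert 4: appended to row 1. P = [[1, 3, 4]].
Insert 7: appended to row 1. P = [[1, 3, 4, 7]].
Insert 6: 6 bumps 7 from row 1; 7 starts row 2. P = [[1, 3, 4, 6], [7]].
Insert 2: 2 bumps 3 from row 1; 3 bumps 7 from row 2; 7 starts row 3. P = [[1, 2, 4, 6], [3], [7]].
Insert 5: 5 bumps 6 from row 1; 6 appends to row 2. P = [[1, 2, 4, 5], [3, 6], [7]].

So P = [[1, 2, 4, 5], [3, 6], [7]].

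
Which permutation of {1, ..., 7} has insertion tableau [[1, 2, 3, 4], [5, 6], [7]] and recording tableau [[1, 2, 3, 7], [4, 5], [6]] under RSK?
Reverse the RSK construction: for i from n down to 1, find the cell of Q containing i, remove the entry at that cell from P, and reverse-bump it up through P; the value ejected from row 1 is w(i).

Step i=7: Q has 7 at row 1, column 4; remove that cell from P, ejecting 4. So w(7) = 4. P is now [[1, 2, 3], [5, 6], [7]].
Step i=6: Q has 6 at row 3, column 1; remove 7 from row 3 of P and reverse-bump: 7 enters row 2 and ejects 6; 6 enters row 1 and ejects 3. So w(6) = 3. P is now [[1, 2, 6], [5, 7]].
Step i=5: Q has 5 at row 2, column 2; remove 7 from row 2 of P and reverse-bump: 7 enters row 1 and ejects 6. So w(5) = 6. P is now [[1, 2, 7], [5]].
Step i=4: Q has 4 at row 2, column 1; remove 5 from row 2 of P and reverse-bump: 5 enters row 1 and ejects 2. So w(4) = 2. P is now [[1, 5, 7]].
Step i=3: Q has 3 at row 1, column 3; remove that cell from P, ejecting 7. So w(3) = 7. P is now [[1, 5]].
Step i=2: Q has 2 at row 1, column 2; remove that cell from P, ejecting 5. So w(2) = 5. P is now [[1]].
Step i=1: Q has 1 at row 1, column 1; remove that cell from P, ejecting 1. So w(1) = 1. P is now [].

So w = 1 5 7 2 6 3 4.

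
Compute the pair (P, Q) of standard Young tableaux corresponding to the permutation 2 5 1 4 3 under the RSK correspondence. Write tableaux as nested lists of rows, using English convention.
Insert each entry of the permutation into P by Schensted row insertion, recording in Q the position of each new cell.

After inserting 2: P = [[2]].
After inserting 5: P = [[2, 5]].
After inserting 1: P = [[1, 5], [2]].
After inserting 4: P = [[1, 4], [2, 5]].
After inserting 3: P = [[1, 3], [2, 4], [5]].

So P = [[1, 3], [2, 4], [5]], Q = [[1, 2], [3, 4], [5]].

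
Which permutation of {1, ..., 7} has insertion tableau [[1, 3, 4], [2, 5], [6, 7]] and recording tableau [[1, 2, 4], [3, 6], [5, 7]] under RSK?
2 6 3 7 1 5 4

Reverse the RSK construction: for i from n down to 1, find the cell of Q containing i, remove the entry at that cell from P, and reverse-bump it up through P; the value ejected from row 1 is w(i).

Step i=7: Q has 7 at row 3, column 2; remove 7 from row 3 of P and reverse-bump: 7 enters row 2 and ejects 5; 5 enters row 1 and ejects 4. So w(7) = 4. P is now [[1, 3, 5], [2, 7], [6]].
Step i=6: Q has 6 at row 2, column 2; remove 7 from row 2 of P and reverse-bump: 7 enters row 1 and ejects 5. So w(6) = 5. P is now [[1, 3, 7], [2], [6]].
Step i=5: Q has 5 at row 3, column 1; remove 6 from row 3 of P and reverse-bump: 6 enters row 2 and ejects 2; 2 enters row 1 and ejects 1. So w(5) = 1. P is now [[2, 3, 7], [6]].
Step i=4: Q has 4 at row 1, column 3; remove that cell from P, ejecting 7. So w(4) = 7. P is now [[2, 3], [6]].
Step i=3: Q has 3 at row 2, column 1; remove 6 from row 2 of P and reverse-bump: 6 enters row 1 and ejects 3. So w(3) = 3. P is now [[2, 6]].
Step i=2: Q has 2 at row 1, column 2; remove that cell from P, ejecting 6. So w(2) = 6. P is now [[2]].
Step i=1: Q has 1 at row 1, column 1; remove that cell from P, ejecting 2. So w(1) = 2. P is now [].

So w = 2 6 3 7 1 5 4.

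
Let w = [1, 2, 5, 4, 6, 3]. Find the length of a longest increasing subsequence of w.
4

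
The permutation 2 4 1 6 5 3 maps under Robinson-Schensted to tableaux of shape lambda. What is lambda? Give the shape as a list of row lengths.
Row-insert each entry into an empty tableau.

After inserting 2: P = [[2]].
After inserting 4: P = [[2, 4]].
After inserting 1: P = [[1, 4], [2]].
After inserting 6: P = [[1, 4, 6], [2]].
After inserting 5: P = [[1, 4, 5], [2, 6]].
After inserting 3: P = [[1, 3, 5], [2, 4], [6]].

The final insertion tableau P = [[1, 3, 5], [2, 4], [6]] has shape [3, 2, 1].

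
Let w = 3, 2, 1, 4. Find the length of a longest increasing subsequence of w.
2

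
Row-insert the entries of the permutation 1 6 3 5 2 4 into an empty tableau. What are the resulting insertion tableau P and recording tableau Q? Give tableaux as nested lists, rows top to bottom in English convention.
P = [[1, 2, 4], [3, 5], [6]], Q = [[1, 2, 4], [3, 6], [5]]

Insert each entry of the permutation into P by Schensted row insertion, recording in Q the position of each new cell.

Insert 1: appended to row 1. P = [[1]].
Insert 6: appended to row 1. P = [[1, 6]].
Insert 3: 3 bumps 6 from row 1; 6 starts row 2. P = [[1, 3], [6]].
Insert 5: appended to row 1. P = [[1, 3, 5], [6]].
Insert 2: 2 bumps 3 from row 1; 3 bumps 6 from row 2; 6 starts row 3. P = [[1, 2, 5], [3], [6]].
Insert 4: 4 bumps 5 from row 1; 5 appends to row 2. P = [[1, 2, 4], [3, 5], [6]].

So P = [[1, 2, 4], [3, 5], [6]], Q = [[1, 2, 4], [3, 6], [5]].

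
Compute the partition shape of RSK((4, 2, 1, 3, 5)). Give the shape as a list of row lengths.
[3, 1, 1]

RSK row insertion gives P = [[1, 3, 5], [2], [4]], which has shape [3, 1, 1].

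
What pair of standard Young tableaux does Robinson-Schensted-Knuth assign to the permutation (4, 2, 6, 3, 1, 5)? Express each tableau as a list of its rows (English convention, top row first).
P = [[1, 3, 5], [2, 6], [4]], Q = [[1, 3, 6], [2, 4], [5]]

Insert each entry of the permutation into P by Schensted row insertion, recording in Q the position of each new cell.

After inserting 4: P = [[4]].
After inserting 2: P = [[2], [4]].
After inserting 6: P = [[2, 6], [4]].
After inserting 3: P = [[2, 3], [4, 6]].
After inserting 1: P = [[1, 3], [2, 6], [4]].
After inserting 5: P = [[1, 3, 5], [2, 6], [4]].

So P = [[1, 3, 5], [2, 6], [4]], Q = [[1, 3, 6], [2, 4], [5]].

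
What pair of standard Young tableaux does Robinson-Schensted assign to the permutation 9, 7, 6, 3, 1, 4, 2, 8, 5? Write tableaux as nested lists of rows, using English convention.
Insert each entry of the permutation into P by Schensted row insertion, recording in Q the position of each new cell.

Insert 9: appended to row 1. P = [[9]].
Insert 7: 7 bumps 9 from row 1; 9 starts row 2. P = [[7], [9]].
Insert 6: 6 bumps 7 from row 1; 7 bumps 9 from row 2; 9 starts row 3. P = [[6], [7], [9]].
Insert 3: 3 bumps 6 from row 1; 6 bumps 7 from row 2; 7 bumps 9 from row 3; 9 starts row 4. P = [[3], [6], [7], [9]].
Insert 1: 1 bumps 3 from row 1; 3 bumps 6 from row 2; 6 bumps 7 from row 3; 7 bumps 9 from row 4; 9 starts row 5. P = [[1], [3], [6], [7], [9]].
Insert 4: appended to row 1. P = [[1, 4], [3], [6], [7], [9]].
Insert 2: 2 bumps 4 from row 1; 4 appends to row 2. P = [[1, 2], [3, 4], [6], [7], [9]].
Insert 8: appended to row 1. P = [[1, 2, 8], [3, 4], [6], [7], [9]].
Insert 5: 5 bumps 8 from row 1; 8 appends to row 2. P = [[1, 2, 5], [3, 4, 8], [6], [7], [9]].

So P = [[1, 2, 5], [3, 4, 8], [6], [7], [9]], Q = [[1, 6, 8], [2, 7, 9], [3], [4], [5]].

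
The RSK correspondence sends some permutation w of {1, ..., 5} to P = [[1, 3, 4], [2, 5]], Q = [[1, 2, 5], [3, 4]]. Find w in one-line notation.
Reverse the RSK construction: for i from n down to 1, find the cell of Q containing i, remove the entry at that cell from P, and reverse-bump it up through P; the value ejected from row 1 is w(i).

Step i=5: Q has 5 at row 1, column 3; remove that cell from P, ejecting 4. So w(5) = 4. P is now [[1, 3], [2, 5]].
Step i=4: Q has 4 at row 2, column 2; remove 5 from row 2 of P and reverse-bump: 5 enters row 1 and ejects 3. So w(4) = 3. P is now [[1, 5], [2]].
Step i=3: Q has 3 at row 2, column 1; remove 2 from row 2 of P and reverse-bump: 2 enters row 1 and ejects 1. So w(3) = 1. P is now [[2, 5]].
Step i=2: Q has 2 at row 1, column 2; remove that cell from P, ejecting 5. So w(2) = 5. P is now [[2]].
Step i=1: Q has 1 at row 1, column 1; remove that cell from P, ejecting 2. So w(1) = 2. P is now [].

So w = 2 5 1 3 4.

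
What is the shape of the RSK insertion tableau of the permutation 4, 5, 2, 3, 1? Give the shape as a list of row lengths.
RSK row insertion gives P = [[1, 3], [2, 5], [4]], which has shape [2, 2, 1].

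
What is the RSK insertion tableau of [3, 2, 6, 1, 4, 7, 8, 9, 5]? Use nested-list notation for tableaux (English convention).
P = [[1, 4, 5, 8, 9], [2, 6, 7], [3]]

After inserting 3: P = [[3]].
After inserting 2: P = [[2], [3]].
After inserting 6: P = [[2, 6], [3]].
After inserting 1: P = [[1, 6], [2], [3]].
After inserting 4: P = [[1, 4], [2, 6], [3]].
After inserting 7: P = [[1, 4, 7], [2, 6], [3]].
After inserting 8: P = [[1, 4, 7, 8], [2, 6], [3]].
After inserting 9: P = [[1, 4, 7, 8, 9], [2, 6], [3]].
After inserting 5: P = [[1, 4, 5, 8, 9], [2, 6, 7], [3]].

So P = [[1, 4, 5, 8, 9], [2, 6, 7], [3]].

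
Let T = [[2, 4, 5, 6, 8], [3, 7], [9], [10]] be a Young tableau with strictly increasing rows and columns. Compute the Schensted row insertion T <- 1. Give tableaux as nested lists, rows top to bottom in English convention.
In row 1, 1 replaces 2 (the leftmost entry greater than 1); 2 is bumped to row 2. In row 2, 2 replaces 3 (the leftmost entry greater than 2); 3 is bumped to row 3. In row 3, 3 replaces 9 (the leftmost entry greater than 3); 9 is bumped to row 4. In row 4, 9 replaces 10 (the leftmost entry greater than 9); 10 is bumped to row 5. 10 starts a new row 5. The new tableau is [[1, 4, 5, 6, 8], [2, 7], [3], [9], [10]].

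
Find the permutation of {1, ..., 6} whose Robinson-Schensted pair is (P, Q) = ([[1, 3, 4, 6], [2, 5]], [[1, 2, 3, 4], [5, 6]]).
2 3 5 6 1 4

Reverse RSK: for i = n, n-1, ..., 1, locate i in Q, remove the corresponding corner cell from P, and reverse-bump its entry up through P; the value ejected from row 1 is w(i).

So w = 2 3 5 6 1 4.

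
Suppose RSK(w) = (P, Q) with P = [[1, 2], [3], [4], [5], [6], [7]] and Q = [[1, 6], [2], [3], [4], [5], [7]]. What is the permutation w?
7 6 5 4 1 3 2

Reverse the RSK construction: for i from n down to 1, find the cell of Q containing i, remove the entry at that cell from P, and reverse-bump it up through P; the value ejected from row 1 is w(i).

Step i=7: Q has 7 at row 6, column 1; remove 7 from row 6 of P and reverse-bump: 7 enters row 5 and ejects 6; 6 enters row 4 and ejects 5; 5 enters row 3 and ejects 4; 4 enters row 2 and ejects 3; 3 enters row 1 and ejects 2. So w(7) = 2. P is now [[1, 3], [4], [5], [6], [7]].
Step i=6: Q has 6 at row 1, column 2; remove that cell from P, ejecting 3. So w(6) = 3. P is now [[1], [4], [5], [6], [7]].
Step i=5: Q has 5 at row 5, column 1; remove 7 from row 5 of P and reverse-bump: 7 enters row 4 and ejects 6; 6 enters row 3 and ejects 5; 5 enters row 2 and ejects 4; 4 enters row 1 and ejects 1. So w(5) = 1. P is now [[4], [5], [6], [7]].
Step i=4: Q has 4 at row 4, column 1; remove 7 from row 4 of P and reverse-bump: 7 enters row 3 and ejects 6; 6 enters row 2 and ejects 5; 5 enters row 1 and ejects 4. So w(4) = 4. P is now [[5], [6], [7]].
Step i=3: Q has 3 at row 3, column 1; remove 7 from row 3 of P and reverse-bump: 7 enters row 2 and ejects 6; 6 enters row 1 and ejects 5. So w(3) = 5. P is now [[6], [7]].
Step i=2: Q has 2 at row 2, column 1; remove 7 from row 2 of P and reverse-bump: 7 enters row 1 and ejects 6. So w(2) = 6. P is now [[7]].
Step i=1: Q has 1 at row 1, column 1; remove that cell from P, ejecting 7. So w(1) = 7. P is now [].

So w = 7 6 5 4 1 3 2.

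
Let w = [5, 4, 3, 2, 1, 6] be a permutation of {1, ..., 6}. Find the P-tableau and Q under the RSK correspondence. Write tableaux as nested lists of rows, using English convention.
Insert each entry of the permutation into P by Schensted row insertion, recording in Q the position of each new cell.

After inserting 5: P = [[5]].
After inserting 4: P = [[4], [5]].
After inserting 3: P = [[3], [4], [5]].
After inserting 2: P = [[2], [3], [4], [5]].
After inserting 1: P = [[1], [2], [3], [4], [5]].
After inserting 6: P = [[1, 6], [2], [3], [4], [5]].

So P = [[1, 6], [2], [3], [4], [5]], Q = [[1, 6], [2], [3], [4], [5]].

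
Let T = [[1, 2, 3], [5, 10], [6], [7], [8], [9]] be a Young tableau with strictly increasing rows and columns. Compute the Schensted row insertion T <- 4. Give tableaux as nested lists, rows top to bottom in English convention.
4 is larger than every entry of row 1, so it is appended to row 1. The new tableau is [[1, 2, 3, 4], [5, 10], [6], [7], [8], [9]].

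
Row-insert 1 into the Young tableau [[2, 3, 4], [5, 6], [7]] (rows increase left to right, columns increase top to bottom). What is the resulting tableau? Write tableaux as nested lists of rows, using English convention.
In row 1, 1 replaces 2 (the leftmost entry greater than 1); 2 is bumped to row 2. In row 2, 2 replaces 5 (the leftmost entry greater than 2); 5 is bumped to row 3. In row 3, 5 replaces 7 (the leftmost entry greater than 5); 7 is bumped to row 4. 7 starts a new row 4. The new tableau is [[1, 3, 4], [2, 6], [5], [7]].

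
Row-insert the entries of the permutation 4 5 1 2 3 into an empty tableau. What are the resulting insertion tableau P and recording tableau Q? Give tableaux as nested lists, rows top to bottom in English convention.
Insert each entry of the permutation into P by Schensted row insertion, recording in Q the position of each new cell.

Insert 4: appended to row 1. P = [[4]].
Insert 5: appended to row 1. P = [[4, 5]].
Insert 1: 1 bumps 4 from row 1; 4 starts row 2. P = [[1, 5], [4]].
Insert 2: 2 bumps 5 from row 1; 5 appends to row 2. P = [[1, 2], [4, 5]].
Insert 3: appended to row 1. P = [[1, 2, 3], [4, 5]].

So P = [[1, 2, 3], [4, 5]], Q = [[1, 2, 5], [3, 4]].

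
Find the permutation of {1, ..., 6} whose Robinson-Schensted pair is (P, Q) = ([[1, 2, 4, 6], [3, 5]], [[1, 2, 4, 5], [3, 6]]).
1 3 2 5 6 4

Reverse the RSK construction: for i from n down to 1, find the cell of Q containing i, remove the entry at that cell from P, and reverse-bump it up through P; the value ejected from row 1 is w(i).

Step i=6: Q has 6 at row 2, column 2; remove 5 from row 2 of P and reverse-bump: 5 enters row 1 and ejects 4. So w(6) = 4. P is now [[1, 2, 5, 6], [3]].
Step i=5: Q has 5 at row 1, column 4; remove that cell from P, ejecting 6. So w(5) = 6. P is now [[1, 2, 5], [3]].
Step i=4: Q has 4 at row 1, column 3; remove that cell from P, ejecting 5. So w(4) = 5. P is now [[1, 2], [3]].
Step i=3: Q has 3 at row 2, column 1; remove 3 from row 2 of P and reverse-bump: 3 enters row 1 and ejects 2. So w(3) = 2. P is now [[1, 3]].
Step i=2: Q has 2 at row 1, column 2; remove that cell from P, ejecting 3. So w(2) = 3. P is now [[1]].
Step i=1: Q has 1 at row 1, column 1; remove that cell from P, ejecting 1. So w(1) = 1. P is now [].

So w = 1 3 2 5 6 4.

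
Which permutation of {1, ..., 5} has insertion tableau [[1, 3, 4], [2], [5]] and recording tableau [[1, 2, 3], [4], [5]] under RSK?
Reverse the RSK construction: for i from n down to 1, find the cell of Q containing i, remove the entry at that cell from P, and reverse-bump it up through P; the value ejected from row 1 is w(i).

Step i=5: Q has 5 at row 3, column 1; remove 5 from row 3 of P and reverse-bump: 5 enters row 2 and ejects 2; 2 enters row 1 and ejects 1. So w(5) = 1. P is now [[2, 3, 4], [5]].
Step i=4: Q has 4 at row 2, column 1; remove 5 from row 2 of P and reverse-bump: 5 enters row 1 and ejects 4. So w(4) = 4. P is now [[2, 3, 5]].
Step i=3: Q has 3 at row 1, column 3; remove that cell from P, ejecting 5. So w(3) = 5. P is now [[2, 3]].
Step i=2: Q has 2 at row 1, column 2; remove that cell from P, ejecting 3. So w(2) = 3. P is now [[2]].
Step i=1: Q has 1 at row 1, column 1; remove that cell from P, ejecting 2. So w(1) = 2. P is now [].

So w = 2 3 5 4 1.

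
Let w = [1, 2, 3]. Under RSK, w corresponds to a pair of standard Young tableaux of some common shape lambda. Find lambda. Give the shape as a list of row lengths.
Row-insert each entry into an empty tableau.

After inserting 1: P = [[1]].
After inserting 2: P = [[1, 2]].
After inserting 3: P = [[1, 2, 3]].

The final insertion tableau P = [[1, 2, 3]] has shape [3].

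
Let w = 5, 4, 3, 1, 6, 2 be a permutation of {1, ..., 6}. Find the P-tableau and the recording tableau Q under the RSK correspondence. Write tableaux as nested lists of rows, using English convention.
Insert each entry of the permutation into P by Schensted row insertion, recording in Q the position of each new cell.

Insert 5: appended to row 1. P = [[5]], Q = [[1]].
Insert 4: 4 bumps 5 from row 1; 5 starts row 2. P = [[4], [5]], Q = [[1], [2]].
Insert 3: 3 bumps 4 from row 1; 4 bumps 5 from row 2; 5 starts row 3. P = [[3], [4], [5]], Q = [[1], [2], [3]].
Insert 1: 1 bumps 3 from row 1; 3 bumps 4 from row 2; 4 bumps 5 from row 3; 5 starts row 4. P = [[1], [3], [4], [5]], Q = [[1], [2], [3], [4]].
Insert 6: appended to row 1. P = [[1, 6], [3], [4], [5]], Q = [[1, 5], [2], [3], [4]].
Insert 2: 2 bumps 6 from row 1; 6 appends to row 2. P = [[1, 2], [3, 6], [4], [5]], Q = [[1, 5], [2, 6], [3], [4]].

So P = [[1, 2], [3, 6], [4], [5]], Q = [[1, 5], [2, 6], [3], [4]].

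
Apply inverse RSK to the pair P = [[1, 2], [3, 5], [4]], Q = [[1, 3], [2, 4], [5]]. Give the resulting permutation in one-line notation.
Reverse the RSK construction: for i from n down to 1, find the cell of Q containing i, remove the entry at that cell from P, and reverse-bump it up through P; the value ejected from row 1 is w(i).

Step i=5: Q has 5 at row 3, column 1; remove 4 from row 3 of P and reverse-bump: 4 enters row 2 and ejects 3; 3 enters row 1 and ejects 2. So w(5) = 2. P is now [[1, 3], [4, 5]].
Step i=4: Q has 4 at row 2, column 2; remove 5 from row 2 of P and reverse-bump: 5 enters row 1 and ejects 3. So w(4) = 3. P is now [[1, 5], [4]].
Step i=3: Q has 3 at row 1, column 2; remove that cell from P, ejecting 5. So w(3) = 5. P is now [[1], [4]].
Step i=2: Q has 2 at row 2, column 1; remove 4 from row 2 of P and reverse-bump: 4 enters row 1 and ejects 1. So w(2) = 1. P is now [[4]].
Step i=1: Q has 1 at row 1, column 1; remove that cell from P, ejecting 4. So w(1) = 4. P is now [].

So w = 4 1 5 3 2.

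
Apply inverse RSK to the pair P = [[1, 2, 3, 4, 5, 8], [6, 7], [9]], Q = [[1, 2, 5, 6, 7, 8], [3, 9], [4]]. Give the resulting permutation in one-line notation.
Reverse the RSK construction: for i from n down to 1, find the cell of Q containing i, remove the entry at that cell from P, and reverse-bump it up through P; the value ejected from row 1 is w(i).

Step i=9: Q has 9 at row 2, column 2; remove 7 from row 2 of P and reverse-bump: 7 enters row 1 and ejects 5. So w(9) = 5. P is now [[1, 2, 3, 4, 7, 8], [6], [9]].
Step i=8: Q has 8 at row 1, column 6; remove that cell from P, ejecting 8. So w(8) = 8. P is now [[1, 2, 3, 4, 7], [6], [9]].
Step i=7: Q has 7 at row 1, column 5; remove that cell from P, ejecting 7. So w(7) = 7. P is now [[1, 2, 3, 4], [6], [9]].
Step i=6: Q has 6 at row 1, column 4; remove that cell from P, ejecting 4. So w(6) = 4. P is now [[1, 2, 3], [6], [9]].
Step i=5: Q has 5 at row 1, column 3; remove that cell from P, ejecting 3. So w(5) = 3. P is now [[1, 2], [6], [9]].
Step i=4: Q has 4 at row 3, column 1; remove 9 from row 3 of P and reverse-bump: 9 enters row 2 and ejects 6; 6 enters row 1 and ejects 2. So w(4) = 2. P is now [[1, 6], [9]].
Step i=3: Q has 3 at row 2, column 1; remove 9 from row 2 of P and reverse-bump: 9 enters row 1 and ejects 6. So w(3) = 6. P is now [[1, 9]].
Step i=2: Q has 2 at row 1, column 2; remove that cell from P, ejecting 9. So w(2) = 9. P is now [[1]].
Step i=1: Q has 1 at row 1, column 1; remove that cell from P, ejecting 1. So w(1) = 1. P is now [].

So w = 1 9 6 2 3 4 7 8 5.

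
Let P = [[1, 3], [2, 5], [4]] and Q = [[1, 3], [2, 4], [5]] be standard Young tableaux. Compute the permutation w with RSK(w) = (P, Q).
4 2 5 3 1

Reverse the RSK construction: for i from n down to 1, find the cell of Q containing i, remove the entry at that cell from P, and reverse-bump it up through P; the value ejected from row 1 is w(i).

Step i=5: Q has 5 at row 3, column 1; remove 4 from row 3 of P and reverse-bump: 4 enters row 2 and ejects 2; 2 enters row 1 and ejects 1. So w(5) = 1. P is now [[2, 3], [4, 5]].
Step i=4: Q has 4 at row 2, column 2; remove 5 from row 2 of P and reverse-bump: 5 enters row 1 and ejects 3. So w(4) = 3. P is now [[2, 5], [4]].
Step i=3: Q has 3 at row 1, column 2; remove that cell from P, ejecting 5. So w(3) = 5. P is now [[2], [4]].
Step i=2: Q has 2 at row 2, column 1; remove 4 from row 2 of P and reverse-bump: 4 enters row 1 and ejects 2. So w(2) = 2. P is now [[4]].
Step i=1: Q has 1 at row 1, column 1; remove that cell from P, ejecting 4. So w(1) = 4. P is now [].

So w = 4 2 5 3 1.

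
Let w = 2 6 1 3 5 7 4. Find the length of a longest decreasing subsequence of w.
3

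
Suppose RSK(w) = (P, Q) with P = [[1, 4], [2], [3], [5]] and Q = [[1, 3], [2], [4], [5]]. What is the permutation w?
Reverse the RSK construction: for i from n down to 1, find the cell of Q containing i, remove the entry at that cell from P, and reverse-bump it up through P; the value ejected from row 1 is w(i).

Step i=5: Q has 5 at row 4, column 1; remove 5 from row 4 of P and reverse-bump: 5 enters row 3 and ejects 3; 3 enters row 2 and ejects 2; 2 enters row 1 and ejects 1. So w(5) = 1. P is now [[2, 4], [3], [5]].
Step i=4: Q has 4 at row 3, column 1; remove 5 from row 3 of P and reverse-bump: 5 enters row 2 and ejects 3; 3 enters row 1 and ejects 2. So w(4) = 2. P is now [[3, 4], [5]].
Step i=3: Q has 3 at row 1, column 2; remove that cell from P, ejecting 4. So w(3) = 4. P is now [[3], [5]].
Step i=2: Q has 2 at row 2, column 1; remove 5 from row 2 of P and reverse-bump: 5 enters row 1 and ejects 3. So w(2) = 3. P is now [[5]].
Step i=1: Q has 1 at row 1, column 1; remove that cell from P, ejecting 5. So w(1) = 5. P is now [].

So w = 5 3 4 2 1.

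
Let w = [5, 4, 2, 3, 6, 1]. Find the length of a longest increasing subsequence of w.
3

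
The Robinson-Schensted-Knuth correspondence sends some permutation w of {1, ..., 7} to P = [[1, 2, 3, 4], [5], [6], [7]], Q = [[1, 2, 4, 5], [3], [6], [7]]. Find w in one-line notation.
1 7 2 3 6 5 4

Reverse the RSK construction: for i from n down to 1, find the cell of Q containing i, remove the entry at that cell from P, and reverse-bump it up through P; the value ejected from row 1 is w(i).

Step i=7: Q has 7 at row 4, column 1; remove 7 from row 4 of P and reverse-bump: 7 enters row 3 and ejects 6; 6 enters row 2 and ejects 5; 5 enters row 1 and ejects 4. So w(7) = 4. P is now [[1, 2, 3, 5], [6], [7]].
Step i=6: Q has 6 at row 3, column 1; remove 7 from row 3 of P and reverse-bump: 7 enters row 2 and ejects 6; 6 enters row 1 and ejects 5. So w(6) = 5. P is now [[1, 2, 3, 6], [7]].
Step i=5: Q has 5 at row 1, column 4; remove that cell from P, ejecting 6. So w(5) = 6. P is now [[1, 2, 3], [7]].
Step i=4: Q has 4 at row 1, column 3; remove that cell from P, ejecting 3. So w(4) = 3. P is now [[1, 2], [7]].
Step i=3: Q has 3 at row 2, column 1; remove 7 from row 2 of P and reverse-bump: 7 enters row 1 and ejects 2. So w(3) = 2. P is now [[1, 7]].
Step i=2: Q has 2 at row 1, column 2; remove that cell from P, ejecting 7. So w(2) = 7. P is now [[1]].
Step i=1: Q has 1 at row 1, column 1; remove that cell from P, ejecting 1. So w(1) = 1. P is now [].

So w = 1 7 2 3 6 5 4.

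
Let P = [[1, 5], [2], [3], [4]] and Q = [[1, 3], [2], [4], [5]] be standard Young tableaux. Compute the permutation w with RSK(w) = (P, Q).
Reverse the RSK construction: for i from n down to 1, find the cell of Q containing i, remove the entry at that cell from P, and reverse-bump it up through P; the value ejected from row 1 is w(i).

Step i=5: Q has 5 at row 4, column 1; remove 4 from row 4 of P and reverse-bump: 4 enters row 3 and ejects 3; 3 enters row 2 and ejects 2; 2 enters row 1 and ejects 1. So w(5) = 1. P is now [[2, 5], [3], [4]].
Step i=4: Q has 4 at row 3, column 1; remove 4 from row 3 of P and reverse-bump: 4 enters row 2 and ejects 3; 3 enters row 1 and ejects 2. So w(4) = 2. P is now [[3, 5], [4]].
Step i=3: Q has 3 at row 1, column 2; remove that cell from P, ejecting 5. So w(3) = 5. P is now [[3], [4]].
Step i=2: Q has 2 at row 2, column 1; remove 4 from row 2 of P and reverse-bump: 4 enters row 1 and ejects 3. So w(2) = 3. P is now [[4]].
Step i=1: Q has 1 at row 1, column 1; remove that cell from P, ejecting 4. So w(1) = 4. P is now [].

So w = 4 3 5 2 1.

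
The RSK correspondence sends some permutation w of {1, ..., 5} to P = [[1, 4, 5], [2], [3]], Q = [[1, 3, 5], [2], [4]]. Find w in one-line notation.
Reverse the RSK construction: for i from n down to 1, find the cell of Q containing i, remove the entry at that cell from P, and reverse-bump it up through P; the value ejected from row 1 is w(i).

Step i=5: Q has 5 at row 1, column 3; remove that cell from P, ejecting 5. So w(5) = 5. P is now [[1, 4], [2], [3]].
Step i=4: Q has 4 at row 3, column 1; remove 3 from row 3 of P and reverse-bump: 3 enters row 2 and ejects 2; 2 enters row 1 and ejects 1. So w(4) = 1. P is now [[2, 4], [3]].
Step i=3: Q has 3 at row 1, column 2; remove that cell from P, ejecting 4. So w(3) = 4. P is now [[2], [3]].
Step i=2: Q has 2 at row 2, column 1; remove 3 from row 2 of P and reverse-bump: 3 enters row 1 and ejects 2. So w(2) = 2. P is now [[3]].
Step i=1: Q has 1 at row 1, column 1; remove that cell from P, ejecting 3. So w(1) = 3. P is now [].

So w = 3 2 4 1 5.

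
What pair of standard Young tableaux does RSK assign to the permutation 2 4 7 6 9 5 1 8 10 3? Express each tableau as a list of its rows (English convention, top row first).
Insert each entry of the permutation into P by Schensted row insertion, recording in Q the position of each new cell.

Insert 2: appended to row 1. P = [[2]].
Insert 4: appended to row 1. P = [[2, 4]].
Insert 7: appended to row 1. P = [[2, 4, 7]].
Insert 6: 6 bumps 7 from row 1; 7 starts row 2. P = [[2, 4, 6], [7]].
Insert 9: appended to row 1. P = [[2, 4, 6, 9], [7]].
Insert 5: 5 bumps 6 from row 1; 6 bumps 7 from row 2; 7 starts row 3. P = [[2, 4, 5, 9], [6], [7]].
Insert 1: 1 bumps 2 from row 1; 2 bumps 6 from row 2; 6 bumps 7 from row 3; 7 starts row 4. P = [[1, 4, 5, 9], [2], [6], [7]].
Insert 8: 8 bumps 9 from row 1; 9 appends to row 2. P = [[1, 4, 5, 8], [2, 9], [6], [7]].
Insert 10: appended to row 1. P = [[1, 4, 5, 8, 10], [2, 9], [6], [7]].
Insert 3: 3 bumps 4 from row 1; 4 bumps 9 from row 2; 9 appends to row 3. P = [[1, 3, 5, 8, 10], [2, 4], [6, 9], [7]].

So P = [[1, 3, 5, 8, 10], [2, 4], [6, 9], [7]], Q = [[1, 2, 3, 5, 9], [4, 8], [6, 10], [7]].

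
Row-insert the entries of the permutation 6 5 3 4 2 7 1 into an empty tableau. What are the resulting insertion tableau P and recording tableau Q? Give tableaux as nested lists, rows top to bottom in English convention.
Insert each entry of the permutation into P by Schensted row insertion, recording in Q the position of each new cell.

Insert 6: appended to row 1. P = [[6]].
Insert 5: 5 bumps 6 from row 1; 6 starts row 2. P = [[5], [6]].
Insert 3: 3 bumps 5 from row 1; 5 bumps 6 from row 2; 6 starts row 3. P = [[3], [5], [6]].
Insert 4: appended to row 1. P = [[3, 4], [5], [6]].
Insert 2: 2 bumps 3 from row 1; 3 bumps 5 from row 2; 5 bumps 6 from row 3; 6 starts row 4. P = [[2, 4], [3], [5], [6]].
Insert 7: appended to row 1. P = [[2, 4, 7], [3], [5], [6]].
Insert 1: 1 bumps 2 from row 1; 2 bumps 3 from row 2; 3 bumps 5 from row 3; 5 bumps 6 from row 4; 6 starts row 5. P = [[1, 4, 7], [2], [3], [5], [6]].

So P = [[1, 4, 7], [2], [3], [5], [6]], Q = [[1, 4, 6], [2], [3], [5], [7]].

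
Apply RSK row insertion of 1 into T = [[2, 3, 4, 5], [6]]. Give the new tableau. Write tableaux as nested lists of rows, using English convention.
[[1, 3, 4, 5], [2], [6]]

In row 1, 1 replaces 2 (the leftmost entry greater than 1); 2 is bumped to row 2. In row 2, 2 replaces 6 (the leftmost entry greater than 2); 6 is bumped to row 3. 6 starts a new row 3. The new tableau is [[1, 3, 4, 5], [2], [6]].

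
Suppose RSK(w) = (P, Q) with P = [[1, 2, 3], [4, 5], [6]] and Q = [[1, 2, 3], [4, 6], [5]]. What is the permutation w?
Reverse the RSK construction: for i from n down to 1, find the cell of Q containing i, remove the entry at that cell from P, and reverse-bump it up through P; the value ejected from row 1 is w(i).

Step i=6: Q has 6 at row 2, column 2; remove 5 from row 2 of P and reverse-bump: 5 enters row 1 and ejects 3. So w(6) = 3. P is now [[1, 2, 5], [4], [6]].
Step i=5: Q has 5 at row 3, column 1; remove 6 from row 3 of P and reverse-bump: 6 enters row 2 and ejects 4; 4 enters row 1 and ejects 2. So w(5) = 2. P is now [[1, 4, 5], [6]].
Step i=4: Q has 4 at row 2, column 1; remove 6 from row 2 of P and reverse-bump: 6 enters row 1 and ejects 5. So w(4) = 5. P is now [[1, 4, 6]].
Step i=3: Q has 3 at row 1, column 3; remove that cell from P, ejecting 6. So w(3) = 6. P is now [[1, 4]].
Step i=2: Q has 2 at row 1, column 2; remove that cell from P, ejecting 4. So w(2) = 4. P is now [[1]].
Step i=1: Q has 1 at row 1, column 1; remove that cell from P, ejecting 1. So w(1) = 1. P is now [].

So w = 1 4 6 5 2 3.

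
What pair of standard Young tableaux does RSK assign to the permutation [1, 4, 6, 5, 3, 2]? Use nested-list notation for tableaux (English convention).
P = [[1, 2, 5], [3], [4], [6]], Q = [[1, 2, 3], [4], [5], [6]]

Insert each entry of the permutation into P by Schensted row insertion, recording in Q the position of each new cell.

Insert 1: appended to row 1. P = [[1]].
Insert 4: appended to row 1. P = [[1, 4]].
Insert 6: appended to row 1. P = [[1, 4, 6]].
Insert 5: 5 bumps 6 from row 1; 6 starts row 2. P = [[1, 4, 5], [6]].
Insert 3: 3 bumps 4 from row 1; 4 bumps 6 from row 2; 6 starts row 3. P = [[1, 3, 5], [4], [6]].
Insert 2: 2 bumps 3 from row 1; 3 bumps 4 from row 2; 4 bumps 6 from row 3; 6 starts row 4. P = [[1, 2, 5], [3], [4], [6]].

So P = [[1, 2, 5], [3], [4], [6]], Q = [[1, 2, 3], [4], [5], [6]].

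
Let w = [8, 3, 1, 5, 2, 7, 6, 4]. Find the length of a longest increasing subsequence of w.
3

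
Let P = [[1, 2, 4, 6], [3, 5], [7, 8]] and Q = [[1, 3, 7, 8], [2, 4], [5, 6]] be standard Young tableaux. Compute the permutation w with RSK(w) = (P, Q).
Reverse the RSK construction: for i from n down to 1, find the cell of Q containing i, remove the entry at that cell from P, and reverse-bump it up through P; the value ejected from row 1 is w(i).

Step i=8: Q has 8 at row 1, column 4; remove that cell from P, ejecting 6. So w(8) = 6. P is now [[1, 2, 4], [3, 5], [7, 8]].
Step i=7: Q has 7 at row 1, column 3; remove that cell from P, ejecting 4. So w(7) = 4. P is now [[1, 2], [3, 5], [7, 8]].
Step i=6: Q has 6 at row 3, column 2; remove 8 from row 3 of P and reverse-bump: 8 enters row 2 and ejects 5; 5 enters row 1 and ejects 2. So w(6) = 2. P is now [[1, 5], [3, 8], [7]].
Step i=5: Q has 5 at row 3, column 1; remove 7 from row 3 of P and reverse-bump: 7 enters row 2 and ejects 3; 3 enters row 1 and ejects 1. So w(5) = 1. P is now [[3, 5], [7, 8]].
Step i=4: Q has 4 at row 2, column 2; remove 8 from row 2 of P and reverse-bump: 8 enters row 1 and ejects 5. So w(4) = 5. P is now [[3, 8], [7]].
Step i=3: Q has 3 at row 1, column 2; remove that cell from P, ejecting 8. So w(3) = 8. P is now [[3], [7]].
Step i=2: Q has 2 at row 2, column 1; remove 7 from row 2 of P and reverse-bump: 7 enters row 1 and ejects 3. So w(2) = 3. P is now [[7]].
Step i=1: Q has 1 at row 1, column 1; remove that cell from P, ejecting 7. So w(1) = 7. P is now [].

So w = 7 3 8 5 1 2 4 6.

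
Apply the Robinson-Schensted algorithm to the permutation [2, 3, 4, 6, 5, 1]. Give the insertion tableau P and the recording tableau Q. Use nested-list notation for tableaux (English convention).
P = [[1, 3, 4, 5], [2], [6]], Q = [[1, 2, 3, 4], [5], [6]]

Insert each entry of the permutation into P by Schensted row insertion, recording in Q the position of each new cell.

Insert 2: appended to row 1. P = [[2]], Q = [[1]].
Insert 3: appended to row 1. P = [[2, 3]], Q = [[1, 2]].
Insert 4: appended to row 1. P = [[2, 3, 4]], Q = [[1, 2, 3]].
Insert 6: appended to row 1. P = [[2, 3, 4, 6]], Q = [[1, 2, 3, 4]].
Insert 5: 5 bumps 6 from row 1; 6 starts row 2. P = [[2, 3, 4, 5], [6]], Q = [[1, 2, 3, 4], [5]].
Insert 1: 1 bumps 2 from row 1; 2 bumps 6 from row 2; 6 starts row 3. P = [[1, 3, 4, 5], [2], [6]], Q = [[1, 2, 3, 4], [5], [6]].

So P = [[1, 3, 4, 5], [2], [6]], Q = [[1, 2, 3, 4], [5], [6]].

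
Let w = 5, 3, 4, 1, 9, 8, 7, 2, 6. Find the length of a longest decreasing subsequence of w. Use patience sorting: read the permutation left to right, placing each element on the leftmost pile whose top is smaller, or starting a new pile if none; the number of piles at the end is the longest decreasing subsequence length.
4

5: new pile. tops = [5]
3: new pile. tops = [5, 3]
4: onto pile 2 (replacing 3). tops = [5, 4]
1: new pile. tops = [5, 4, 1]
9: onto pile 1 (replacing 5). tops = [9, 4, 1]
8: onto pile 2 (replacing 4). tops = [9, 8, 1]
7: onto pile 3 (replacing 1). tops = [9, 8, 7]
2: new pile. tops = [9, 8, 7, 2]
6: onto pile 4 (replacing 2). tops = [9, 8, 7, 6]

4 piles, so the longest decreasing subsequence has length 4.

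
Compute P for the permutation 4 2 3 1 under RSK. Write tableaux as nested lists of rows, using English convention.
Insert 4: appended to row 1. P = [[4]].
Insert 2: 2 bumps 4 from row 1; 4 starts row 2. P = [[2], [4]].
Insert 3: appended to row 1. P = [[2, 3], [4]].
Insert 1: 1 bumps 2 from row 1; 2 bumps 4 from row 2; 4 starts row 3. P = [[1, 3], [2], [4]].

So P = [[1, 3], [2], [4]].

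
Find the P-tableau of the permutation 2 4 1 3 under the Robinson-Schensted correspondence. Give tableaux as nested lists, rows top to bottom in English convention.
P = [[1, 3], [2, 4]]

Insert 2: appended to row 1. P = [[2]].
Insert 4: appended to row 1. P = [[2, 4]].
Insert 1: 1 bumps 2 from row 1; 2 starts row 2. P = [[1, 4], [2]].
Insert 3: 3 bumps 4 from row 1; 4 appends to row 2. P = [[1, 3], [2, 4]].

So P = [[1, 3], [2, 4]].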